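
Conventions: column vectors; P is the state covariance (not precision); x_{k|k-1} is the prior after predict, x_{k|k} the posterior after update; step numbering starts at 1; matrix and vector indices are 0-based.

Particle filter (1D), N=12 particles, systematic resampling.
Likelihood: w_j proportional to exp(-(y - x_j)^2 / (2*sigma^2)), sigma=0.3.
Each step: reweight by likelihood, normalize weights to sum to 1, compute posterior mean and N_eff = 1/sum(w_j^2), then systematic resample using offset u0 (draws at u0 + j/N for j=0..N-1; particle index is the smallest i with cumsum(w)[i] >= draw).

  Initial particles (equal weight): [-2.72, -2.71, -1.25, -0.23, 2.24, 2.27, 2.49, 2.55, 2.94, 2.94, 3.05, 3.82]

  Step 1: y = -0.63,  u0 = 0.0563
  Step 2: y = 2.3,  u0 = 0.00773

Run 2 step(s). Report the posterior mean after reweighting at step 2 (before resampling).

post_mean = -0.2300

step 1: w=[0.0000, 0.0000, 0.2233, 0.7767, 0.0000, 0.0000, 0.0000, 0.0000, 0.0000, 0.0000, 0.0000, 0.0000]  mean=-0.4577  Neff=1.5310  idx=[2, 2, 2, 3, 3, 3, 3, 3, 3, 3, 3, 3]
step 2: w=[0.0000, 0.0000, 0.0000, 0.1111, 0.1111, 0.1111, 0.1111, 0.1111, 0.1111, 0.1111, 0.1111, 0.1111]  mean=-0.2300  Neff=9.0000  idx=[3, 3, 4, 5, 6, 6, 7, 8, 9, 9, 10, 11]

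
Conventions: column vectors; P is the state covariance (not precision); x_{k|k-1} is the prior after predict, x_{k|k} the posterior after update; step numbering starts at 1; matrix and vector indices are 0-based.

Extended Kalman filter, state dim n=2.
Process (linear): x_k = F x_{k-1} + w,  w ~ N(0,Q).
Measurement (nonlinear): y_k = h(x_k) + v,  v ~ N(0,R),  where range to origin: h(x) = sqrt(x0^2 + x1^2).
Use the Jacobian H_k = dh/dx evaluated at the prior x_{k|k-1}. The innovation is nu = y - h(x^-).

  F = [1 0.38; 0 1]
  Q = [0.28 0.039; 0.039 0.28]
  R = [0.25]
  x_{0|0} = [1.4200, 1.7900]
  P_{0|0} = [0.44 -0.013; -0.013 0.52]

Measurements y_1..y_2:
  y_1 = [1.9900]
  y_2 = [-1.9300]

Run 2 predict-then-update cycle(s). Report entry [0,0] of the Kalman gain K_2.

K[0,0] = 0.5524

step 1: x^-=[2.1002, 1.7900]  P^-=[0.7852 0.2236; 0.2236 0.8000]  H_jac=[0.7611 0.6487]  S=[1.2622]  K=[0.5884; 0.5460]  nu=[-0.7695]  x^+=[1.6474, 1.3699]  P^+=[0.3483 -0.1818; -0.1818 0.4238]
step 2: x^-=[2.1680, 1.3699]  P^-=[0.5512 0.0182; 0.0182 0.7038]  H_jac=[0.8454 0.5342]  S=[0.8612]  K=[0.5524; 0.4544]  nu=[-4.4945]  x^+=[-0.3148, -0.6723]  P^+=[0.2885 -0.1980; -0.1980 0.5260]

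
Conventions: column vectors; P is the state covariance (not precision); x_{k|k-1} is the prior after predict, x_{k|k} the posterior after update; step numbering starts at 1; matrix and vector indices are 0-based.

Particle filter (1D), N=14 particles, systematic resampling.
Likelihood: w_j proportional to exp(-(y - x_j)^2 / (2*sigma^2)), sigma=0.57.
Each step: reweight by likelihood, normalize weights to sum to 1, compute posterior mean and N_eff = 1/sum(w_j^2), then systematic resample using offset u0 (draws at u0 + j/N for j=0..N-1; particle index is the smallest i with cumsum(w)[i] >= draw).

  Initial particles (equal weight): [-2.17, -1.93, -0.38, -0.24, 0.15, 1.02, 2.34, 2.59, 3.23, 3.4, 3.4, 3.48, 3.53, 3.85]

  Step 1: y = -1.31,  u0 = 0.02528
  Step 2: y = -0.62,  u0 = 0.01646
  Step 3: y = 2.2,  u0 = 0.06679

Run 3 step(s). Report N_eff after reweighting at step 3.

N_eff = 9.1586

step 1: w=[0.2377, 0.4107, 0.1961, 0.1274, 0.0279, 0.0002, 0.0000, 0.0000, 0.0000, 0.0000, 0.0000, 0.0000, 0.0000, 0.0000]  mean=-1.4093  Neff=3.5632  idx=[0, 0, 0, 1, 1, 1, 1, 1, 1, 2, 2, 2, 3, 3]
step 2: w=[0.0051, 0.0051, 0.0051, 0.0147, 0.0147, 0.0147, 0.0147, 0.0147, 0.0147, 0.1887, 0.1887, 0.1887, 0.1651, 0.1651]  mean=-0.4979  Neff=6.1437  idx=[3, 7, 9, 9, 10, 10, 10, 11, 11, 11, 12, 12, 13, 13]
step 3: w=[0.0000, 0.0000, 0.0505, 0.0505, 0.0505, 0.0505, 0.0505, 0.0505, 0.0505, 0.0505, 0.1490, 0.1490, 0.1490, 0.1490]  mean=-0.2966  Neff=9.1586  idx=[3, 4, 6, 7, 8, 10, 10, 11, 11, 12, 12, 13, 13, 13]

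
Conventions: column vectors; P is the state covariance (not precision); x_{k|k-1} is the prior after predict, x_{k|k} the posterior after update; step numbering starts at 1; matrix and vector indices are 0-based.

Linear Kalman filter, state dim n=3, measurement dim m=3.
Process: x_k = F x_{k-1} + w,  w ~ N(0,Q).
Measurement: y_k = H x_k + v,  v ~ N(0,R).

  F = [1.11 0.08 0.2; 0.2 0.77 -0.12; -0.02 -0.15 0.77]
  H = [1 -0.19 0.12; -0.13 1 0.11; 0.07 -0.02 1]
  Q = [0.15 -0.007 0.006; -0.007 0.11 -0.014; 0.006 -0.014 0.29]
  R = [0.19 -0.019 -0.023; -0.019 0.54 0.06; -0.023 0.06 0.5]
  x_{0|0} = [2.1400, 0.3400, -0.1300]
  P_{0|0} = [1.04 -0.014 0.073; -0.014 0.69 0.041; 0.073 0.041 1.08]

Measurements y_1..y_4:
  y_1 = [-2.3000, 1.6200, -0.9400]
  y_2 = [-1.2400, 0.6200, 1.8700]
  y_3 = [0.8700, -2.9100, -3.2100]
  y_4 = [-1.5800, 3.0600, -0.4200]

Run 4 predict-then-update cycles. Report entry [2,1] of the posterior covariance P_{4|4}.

P_post[2,1] = -0.0329

step 1: x^-=[2.3766, 0.7054, -0.1939]  P^-=[1.5102 0.2274 0.2067; 0.2274 0.5609 -0.1605; 0.2067 -0.1605 0.9345]  S=[1.7045 -0.0729 0.4287; -0.0729 1.0373 -0.0311; 0.4287 -0.0311 1.4768]  K=[0.8922 0.1132 -0.0482; 0.1131 0.4993 -0.1278; 0.0437 -0.0596 0.6308]  nu=[-4.5193, 1.2449, -0.8984]  x^+=[-1.4714, 0.9306, -1.0324]  P^+=[0.1879 0.0711 -0.0495; 0.0711 0.2730 -0.0361; -0.0495 -0.0361 0.3136]
step 2: x^-=[-1.7653, 0.5462, -0.9051]  P^-=[0.3853 0.1054 -0.0084; 0.1054 0.3149 -0.1083; -0.0084 -0.1083 0.4924]  S=[0.5567 -0.0260 0.0731; -0.0260 0.8164 0.0050; 0.0731 0.0050 0.9973]  K=[0.6628 0.0879 -0.0325; 0.0904 0.3579 -0.1159; 0.0604 -0.0660 0.4912]  nu=[0.7377, -0.0561, 2.9096]  x^+=[-1.3759, 0.2555, 0.5725]  P^+=[0.1396 0.0549 -0.0349; 0.0549 0.1960 -0.0385; -0.0349 -0.0385 0.2419]
step 3: x^-=[-1.3924, -0.1471, 0.4300]  P^-=[0.3260 0.0758 -0.0023; 0.0758 0.2610 -0.0910; -0.0023 -0.0910 0.4482]  S=[0.5067 -0.0367 0.0672; -0.0367 0.7722 0.0161; 0.0672 0.0161 0.9530]  K=[0.6231 0.0730 -0.0253; 0.0671 0.3176 -0.1055; 0.0692 -0.0601 0.4682]  nu=[2.1828, -2.9912, -3.5455]  x^+=[-0.1610, -0.5766, -0.8991]  P^+=[0.1301 0.0464 -0.0308; 0.0464 0.1738 -0.0350; -0.0308 -0.0350 0.2303]
step 4: x^-=[-0.4047, -0.3683, -0.6026]  P^-=[0.3140 0.0652 0.0014; 0.0652 0.2438 -0.0842; 0.0014 -0.0842 0.4398]  S=[0.4986 -0.0417 0.0682; -0.0417 0.7589 0.0212; 0.0682 0.0212 0.9449]  K=[0.6140 0.0667 -0.0224; 0.0568 0.3038 -0.1003; 0.0727 -0.0564 0.4634]  nu=[-1.1730, 3.4420, 0.2036]  x^+=[-0.8998, 0.5903, -0.7876]  P^+=[0.1276 0.0428 -0.0294; 0.0428 0.1661 -0.0329; -0.0294 -0.0329 0.2281]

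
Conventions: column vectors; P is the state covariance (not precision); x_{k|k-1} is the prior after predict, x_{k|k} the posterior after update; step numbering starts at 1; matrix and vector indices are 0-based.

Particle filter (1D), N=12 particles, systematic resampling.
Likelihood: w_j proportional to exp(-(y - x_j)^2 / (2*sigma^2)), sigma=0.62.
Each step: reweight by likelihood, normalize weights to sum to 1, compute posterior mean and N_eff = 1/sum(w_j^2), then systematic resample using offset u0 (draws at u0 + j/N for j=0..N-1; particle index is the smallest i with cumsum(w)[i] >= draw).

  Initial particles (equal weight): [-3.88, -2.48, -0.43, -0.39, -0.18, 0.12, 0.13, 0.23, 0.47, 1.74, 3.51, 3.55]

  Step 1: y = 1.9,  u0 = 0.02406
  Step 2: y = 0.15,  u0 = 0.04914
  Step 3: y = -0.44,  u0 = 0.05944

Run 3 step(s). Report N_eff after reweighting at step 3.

step 1: w=[0.0000, 0.0000, 0.0007, 0.0009, 0.0031, 0.0139, 0.0146, 0.0228, 0.0600, 0.8296, 0.0294, 0.0249]  mean=1.6710  Neff=1.4402  idx=[6, 8, 9, 9, 9, 9, 9, 9, 9, 9, 9, 9]
step 2: w=[0.4446, 0.3894, 0.0166, 0.0166, 0.0166, 0.0166, 0.0166, 0.0166, 0.0166, 0.0166, 0.0166, 0.0166]  mean=0.5296  Neff=2.8404  idx=[0, 0, 0, 0, 0, 1, 1, 1, 1, 1, 4, 9]
step 3: w=[0.1315, 0.1315, 0.1315, 0.1315, 0.1315, 0.0683, 0.0683, 0.0683, 0.0683, 0.0683, 0.0004, 0.0004]  mean=0.2475  Neff=9.1069  idx=[0, 1, 1, 2, 2, 3, 4, 4, 6, 7, 8, 9]

N_eff = 9.1069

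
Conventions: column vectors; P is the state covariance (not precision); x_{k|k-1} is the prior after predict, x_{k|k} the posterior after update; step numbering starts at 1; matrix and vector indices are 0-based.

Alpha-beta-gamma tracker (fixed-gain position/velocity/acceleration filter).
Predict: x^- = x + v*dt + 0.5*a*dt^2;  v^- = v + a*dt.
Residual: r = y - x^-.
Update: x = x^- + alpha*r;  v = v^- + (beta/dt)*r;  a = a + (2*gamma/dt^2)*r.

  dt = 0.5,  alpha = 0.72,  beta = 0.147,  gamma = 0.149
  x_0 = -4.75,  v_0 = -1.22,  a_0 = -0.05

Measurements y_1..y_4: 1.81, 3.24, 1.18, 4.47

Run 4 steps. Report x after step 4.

step 1: x_pred=-5.3662  r=7.1762  x^+=-0.1994  v^+=0.8648  a^+=8.5041
step 2: x_pred=1.2961  r=1.9439  x^+=2.6957  v^+=5.6884  a^+=10.8213
step 3: x_pred=6.8925  r=-5.7125  x^+=2.7795  v^+=9.4195  a^+=4.0119
step 4: x_pred=7.9908  r=-3.5208  x^+=5.4558  v^+=10.3904  a^+=-0.1848

x_post = 5.4558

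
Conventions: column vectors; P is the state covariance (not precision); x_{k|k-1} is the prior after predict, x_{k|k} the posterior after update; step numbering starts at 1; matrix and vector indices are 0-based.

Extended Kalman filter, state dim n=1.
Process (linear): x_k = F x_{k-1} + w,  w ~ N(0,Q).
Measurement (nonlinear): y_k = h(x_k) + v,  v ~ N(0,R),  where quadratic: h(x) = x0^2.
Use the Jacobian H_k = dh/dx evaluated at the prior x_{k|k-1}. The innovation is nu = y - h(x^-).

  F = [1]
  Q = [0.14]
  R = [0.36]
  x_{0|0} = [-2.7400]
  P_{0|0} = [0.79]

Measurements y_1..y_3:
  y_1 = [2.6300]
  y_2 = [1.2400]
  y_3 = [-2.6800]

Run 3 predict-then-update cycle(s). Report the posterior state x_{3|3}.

step 1: x^-=[-2.7400]  P^-=[0.9300]  H_jac=[-5.4800]  S=[28.2883]  K=[-0.1802]  nu=[-4.8776]  x^+=[-1.8613]  P^+=[0.0118]
step 2: x^-=[-1.8613]  P^-=[0.1518]  H_jac=[-3.7225]  S=[2.4640]  K=[-0.2294]  nu=[-2.2243]  x^+=[-1.3510]  P^+=[0.0222]
step 3: x^-=[-1.3510]  P^-=[0.1622]  H_jac=[-2.7021]  S=[1.5441]  K=[-0.2838]  nu=[-4.5053]  x^+=[-0.0724]  P^+=[0.0378]

x_post = [-0.0724]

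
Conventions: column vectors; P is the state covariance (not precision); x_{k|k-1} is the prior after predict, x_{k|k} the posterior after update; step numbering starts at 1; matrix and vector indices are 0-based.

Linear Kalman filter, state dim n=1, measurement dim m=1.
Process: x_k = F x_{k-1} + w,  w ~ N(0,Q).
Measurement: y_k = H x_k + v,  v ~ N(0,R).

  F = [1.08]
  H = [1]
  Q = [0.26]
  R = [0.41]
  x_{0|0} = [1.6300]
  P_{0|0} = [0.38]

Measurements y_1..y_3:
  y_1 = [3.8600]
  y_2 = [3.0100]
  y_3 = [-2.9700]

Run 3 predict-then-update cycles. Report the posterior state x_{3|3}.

step 1: x^-=[1.7604]  P^-=[0.7032]  S=[1.1132]  K=[0.6317]  nu=[2.0996]  x^+=[3.0867]  P^+=[0.2590]
step 2: x^-=[3.3337]  P^-=[0.5621]  S=[0.9721]  K=[0.5782]  nu=[-0.3237]  x^+=[3.1465]  P^+=[0.2371]
step 3: x^-=[3.3982]  P^-=[0.5365]  S=[0.9465]  K=[0.5668]  nu=[-6.3682]  x^+=[-0.2115]  P^+=[0.2324]

x_post = [-0.2115]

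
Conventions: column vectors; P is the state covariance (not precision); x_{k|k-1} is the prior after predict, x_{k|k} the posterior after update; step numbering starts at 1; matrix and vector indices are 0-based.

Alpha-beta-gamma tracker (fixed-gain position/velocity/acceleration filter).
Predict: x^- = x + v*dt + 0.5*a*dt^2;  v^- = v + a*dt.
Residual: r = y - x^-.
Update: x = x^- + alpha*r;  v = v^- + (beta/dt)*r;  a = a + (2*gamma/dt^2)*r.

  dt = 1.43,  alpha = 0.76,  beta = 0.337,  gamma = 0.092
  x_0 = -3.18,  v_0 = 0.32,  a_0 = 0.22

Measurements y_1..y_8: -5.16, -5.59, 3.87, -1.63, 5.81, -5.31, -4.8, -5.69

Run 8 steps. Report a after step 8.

step 1: x_pred=-2.4975  r=-2.6625  x^+=-4.5210  v^+=0.0071  a^+=-0.0196
step 2: x_pred=-4.5308  r=-1.0592  x^+=-5.3358  v^+=-0.2705  a^+=-0.1149
step 3: x_pred=-5.8400  r=9.7100  x^+=1.5396  v^+=1.8536  a^+=0.7588
step 4: x_pred=4.9660  r=-6.5960  x^+=-0.0470  v^+=1.3842  a^+=0.1653
step 5: x_pred=2.1015  r=3.7085  x^+=4.9200  v^+=2.4946  a^+=0.4990
step 6: x_pred=8.9974  r=-14.3074  x^+=-1.8762  v^+=-0.1636  a^+=-0.7884
step 7: x_pred=-2.9162  r=-1.8838  x^+=-4.3479  v^+=-1.7349  a^+=-0.9579
step 8: x_pred=-7.8082  r=2.1182  x^+=-6.1984  v^+=-2.6055  a^+=-0.7673

a_post = -0.7673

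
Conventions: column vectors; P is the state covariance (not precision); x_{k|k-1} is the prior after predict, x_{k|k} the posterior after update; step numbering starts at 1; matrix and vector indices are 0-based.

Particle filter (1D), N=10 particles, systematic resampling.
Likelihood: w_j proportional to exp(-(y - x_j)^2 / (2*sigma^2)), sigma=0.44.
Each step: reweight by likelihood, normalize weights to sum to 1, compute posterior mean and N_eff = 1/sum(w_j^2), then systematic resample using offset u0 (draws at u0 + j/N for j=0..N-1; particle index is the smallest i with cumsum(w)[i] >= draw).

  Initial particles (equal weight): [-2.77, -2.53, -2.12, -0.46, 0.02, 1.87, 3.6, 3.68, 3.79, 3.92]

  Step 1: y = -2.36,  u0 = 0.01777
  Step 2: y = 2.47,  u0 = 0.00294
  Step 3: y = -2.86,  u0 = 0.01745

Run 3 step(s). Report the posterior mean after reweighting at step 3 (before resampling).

step 1: w=[0.2657, 0.3807, 0.3535, 0.0000, 0.0000, 0.0000, 0.0000, 0.0000, 0.0000, 0.0000]  mean=-2.4488  Neff=2.9366  idx=[0, 0, 0, 1, 1, 1, 1, 2, 2, 2]
step 2: w=[0.0000, 0.0000, 0.0000, 0.0000, 0.0000, 0.0000, 0.0000, 0.3333, 0.3333, 0.3333]  mean=-2.1200  Neff=3.0003  idx=[7, 7, 7, 7, 8, 8, 8, 9, 9, 9]
step 3: w=[0.1000, 0.1000, 0.1000, 0.1000, 0.1000, 0.1000, 0.1000, 0.1000, 0.1000, 0.1000]  mean=-2.1200  Neff=10.0000  idx=[0, 1, 2, 3, 4, 5, 6, 7, 8, 9]

post_mean = -2.1200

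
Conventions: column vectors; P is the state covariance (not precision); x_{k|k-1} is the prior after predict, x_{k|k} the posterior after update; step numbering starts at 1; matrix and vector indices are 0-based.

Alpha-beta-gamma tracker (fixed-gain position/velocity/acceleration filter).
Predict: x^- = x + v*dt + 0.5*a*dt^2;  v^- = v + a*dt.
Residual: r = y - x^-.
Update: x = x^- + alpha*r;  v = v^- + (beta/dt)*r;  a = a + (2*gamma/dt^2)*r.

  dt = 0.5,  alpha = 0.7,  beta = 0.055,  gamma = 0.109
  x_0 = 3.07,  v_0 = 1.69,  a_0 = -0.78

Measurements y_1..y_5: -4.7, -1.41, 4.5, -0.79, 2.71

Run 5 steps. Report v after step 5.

step 1: x_pred=3.8175  r=-8.5175  x^+=-2.1448  v^+=0.3631  a^+=-8.2073
step 2: x_pred=-2.9891  r=1.5791  x^+=-1.8837  v^+=-3.5669  a^+=-6.8303
step 3: x_pred=-4.5209  r=9.0209  x^+=1.7937  v^+=-5.9897  a^+=1.0360
step 4: x_pred=-1.0716  r=0.2816  x^+=-0.8745  v^+=-5.4407  a^+=1.2816
step 5: x_pred=-3.4346  r=6.1446  x^+=0.8666  v^+=-4.1240  a^+=6.6397

v_post = -4.1240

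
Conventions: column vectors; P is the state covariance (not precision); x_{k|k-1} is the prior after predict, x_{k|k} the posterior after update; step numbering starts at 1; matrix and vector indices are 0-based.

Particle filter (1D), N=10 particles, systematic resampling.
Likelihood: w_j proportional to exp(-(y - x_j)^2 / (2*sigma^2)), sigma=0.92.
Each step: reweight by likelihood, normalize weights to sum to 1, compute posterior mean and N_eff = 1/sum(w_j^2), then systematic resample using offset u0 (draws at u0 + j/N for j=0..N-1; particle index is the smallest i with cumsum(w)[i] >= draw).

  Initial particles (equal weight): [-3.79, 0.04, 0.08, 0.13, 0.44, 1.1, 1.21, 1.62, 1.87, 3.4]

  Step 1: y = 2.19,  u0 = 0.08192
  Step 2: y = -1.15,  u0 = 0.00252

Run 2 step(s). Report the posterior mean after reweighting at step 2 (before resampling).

post_mean = 0.7924

step 1: w=[0.0000, 0.0179, 0.0198, 0.0224, 0.0451, 0.1364, 0.1561, 0.2272, 0.2591, 0.1159]  mean=1.6106  Neff=5.6053  idx=[4, 5, 6, 6, 7, 7, 8, 8, 8, 9]
step 2: w=[0.5840, 0.1307, 0.0969, 0.0969, 0.0280, 0.0280, 0.0119, 0.0119, 0.0119, 0.0000]  mean=0.7924  Neff=2.6392  idx=[0, 0, 0, 0, 0, 0, 1, 1, 2, 3]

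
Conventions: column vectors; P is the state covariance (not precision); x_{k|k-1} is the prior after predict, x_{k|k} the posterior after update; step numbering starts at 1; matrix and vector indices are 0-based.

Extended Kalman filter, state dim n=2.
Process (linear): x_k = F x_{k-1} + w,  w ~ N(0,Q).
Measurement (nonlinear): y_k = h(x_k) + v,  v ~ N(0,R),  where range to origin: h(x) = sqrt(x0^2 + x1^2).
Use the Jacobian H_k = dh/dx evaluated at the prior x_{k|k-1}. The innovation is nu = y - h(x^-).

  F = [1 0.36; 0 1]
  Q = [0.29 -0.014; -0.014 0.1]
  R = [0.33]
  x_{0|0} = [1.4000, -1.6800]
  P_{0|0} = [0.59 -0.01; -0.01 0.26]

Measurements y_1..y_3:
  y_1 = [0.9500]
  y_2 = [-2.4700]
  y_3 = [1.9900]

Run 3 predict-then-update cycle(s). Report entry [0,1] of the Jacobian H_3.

step 1: x^-=[0.7952, -1.6800]  P^-=[0.9065 0.0696; 0.0696 0.3600]  H_jac=[0.4278 -0.9039]  S=[0.7362]  K=[0.4413; -0.4015]  nu=[-0.9087]  x^+=[0.3942, -1.3151]  P^+=[0.7631 0.2001; 0.2001 0.2413]
step 2: x^-=[-0.0793, -1.3151]  P^-=[1.2284 0.2729; 0.2729 0.3413]  H_jac=[-0.0602 -0.9982]  S=[0.7073]  K=[-0.4897; -0.5049]  nu=[-3.7875]  x^+=[1.7755, 0.5971]  P^+=[1.0588 0.0981; 0.0981 0.1610]
step 3: x^-=[1.9904, 0.5971]  P^-=[1.4403 0.1420; 0.1420 0.2610]  H_jac=[0.9578 0.2874]  S=[1.7511]  K=[0.8111; 0.1205]  nu=[-0.0881]  x^+=[1.9190, 0.5865]  P^+=[0.2882 -0.0292; -0.0292 0.2356]

H_jac[0,1] = 0.2874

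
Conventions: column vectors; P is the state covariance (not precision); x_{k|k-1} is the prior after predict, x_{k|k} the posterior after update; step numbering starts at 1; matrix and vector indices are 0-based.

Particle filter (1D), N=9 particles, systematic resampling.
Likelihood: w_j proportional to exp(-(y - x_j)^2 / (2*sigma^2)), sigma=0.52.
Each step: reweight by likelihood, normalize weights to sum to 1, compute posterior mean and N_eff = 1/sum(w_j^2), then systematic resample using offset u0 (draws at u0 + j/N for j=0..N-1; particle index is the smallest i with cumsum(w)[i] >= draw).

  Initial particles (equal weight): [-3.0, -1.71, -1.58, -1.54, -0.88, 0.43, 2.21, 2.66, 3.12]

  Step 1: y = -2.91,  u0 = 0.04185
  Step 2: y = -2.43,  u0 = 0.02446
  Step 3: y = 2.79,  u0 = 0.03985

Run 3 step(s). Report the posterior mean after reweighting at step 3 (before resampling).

step 1: w=[0.8761, 0.0620, 0.0338, 0.0277, 0.0004, 0.0000, 0.0000, 0.0000, 0.0000]  mean=-2.8307  Neff=1.2931  idx=[0, 0, 0, 0, 0, 0, 0, 0, 1]
step 2: w=[0.1150, 0.1150, 0.1150, 0.1150, 0.1150, 0.1150, 0.1150, 0.1150, 0.0804]  mean=-2.8963  Neff=8.9147  idx=[0, 1, 2, 3, 4, 5, 6, 6, 7]
step 3: w=[0.1111, 0.1111, 0.1111, 0.1111, 0.1111, 0.1111, 0.1111, 0.1111, 0.1111]  mean=-3.0000  Neff=9.0000  idx=[0, 1, 2, 3, 4, 5, 6, 7, 8]

post_mean = -3.0000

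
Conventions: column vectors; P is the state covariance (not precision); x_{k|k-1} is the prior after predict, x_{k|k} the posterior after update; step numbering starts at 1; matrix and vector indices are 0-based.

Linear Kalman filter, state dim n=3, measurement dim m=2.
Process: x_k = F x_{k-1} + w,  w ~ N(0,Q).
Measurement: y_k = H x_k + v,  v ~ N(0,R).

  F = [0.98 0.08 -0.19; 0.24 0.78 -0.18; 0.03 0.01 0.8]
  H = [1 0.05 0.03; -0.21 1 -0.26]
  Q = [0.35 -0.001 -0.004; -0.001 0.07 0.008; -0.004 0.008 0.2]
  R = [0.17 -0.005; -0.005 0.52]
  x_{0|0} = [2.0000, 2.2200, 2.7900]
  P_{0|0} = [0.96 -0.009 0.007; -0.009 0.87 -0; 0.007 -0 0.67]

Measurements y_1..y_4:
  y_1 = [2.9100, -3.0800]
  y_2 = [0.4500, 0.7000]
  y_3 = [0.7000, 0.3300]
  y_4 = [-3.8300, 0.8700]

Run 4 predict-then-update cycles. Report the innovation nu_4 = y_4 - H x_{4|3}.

step 1: x^-=[1.6075, 1.7094, 2.3142]  P^-=[1.2977 0.2934 -0.0716; 0.2934 0.6723 -0.0737; -0.0716 -0.0737 0.6301]  S=[1.4948 0.0593; 0.0593 1.1994]  K=[0.8770 -0.0104; 0.1968 0.5154; -0.0304 -0.1840]  nu=[1.1476, -3.8501]  x^+=[2.6541, -0.0491, 2.9877]  P^+=[0.1491 0.0151 -0.0245; 0.0151 0.2837 0.0521; -0.0245 0.0521 0.5874]
step 2: x^-=[2.0294, 0.0609, 2.4693]  P^-=[0.5261 0.0807 -0.1043; 0.0807 0.2634 -0.0451; -0.1043 -0.0451 0.5758]  S=[0.6990 0.0001; 0.0001 0.8237]  K=[0.7540 -0.0033; 0.1323 0.3134; -0.1277 -0.2099]  nu=[-1.6565, 1.7073]  x^+=[0.7748, 0.3768, 2.3226]  P^+=[0.1287 0.0118 -0.0376; 0.0118 0.1702 0.0209; -0.0376 0.0209 0.5281]
step 3: x^-=[0.3481, 0.0618, 1.8851]  P^-=[0.5090 0.0721 -0.1081; 0.0721 0.1999 -0.0595; -0.1081 -0.0595 0.5367]  S=[0.6805 -0.0069; -0.0069 0.7674]  K=[0.7485 -0.0019; 0.1207 0.2620; -0.1420 -0.2310]  nu=[0.2922, 0.8314]  x^+=[0.5653, 0.3149, 1.6515]  P^+=[0.1277 0.0124 -0.0374; 0.0124 0.1377 -0.0018; -0.0374 -0.0018 0.4824]
step 4: x^-=[0.2654, 0.0840, 1.3413]  P^-=[0.5069 0.0724 -0.1025; 0.0724 0.1852 -0.0673; -0.1025 -0.0673 0.5071]  S=[0.6787 -0.0083; -0.0083 0.7552]  K=[0.7476 -0.0015; 0.1204 0.2495; -0.1365 -0.2367]  nu=[-4.1398, 1.1905]  x^+=[-2.8315, -0.1176, 1.6245]  P^+=[0.1275 0.0131 -0.0350; 0.0131 0.1288 -0.0120; -0.0350 -0.0120 0.4527]

innov = [-4.1398, 1.1905]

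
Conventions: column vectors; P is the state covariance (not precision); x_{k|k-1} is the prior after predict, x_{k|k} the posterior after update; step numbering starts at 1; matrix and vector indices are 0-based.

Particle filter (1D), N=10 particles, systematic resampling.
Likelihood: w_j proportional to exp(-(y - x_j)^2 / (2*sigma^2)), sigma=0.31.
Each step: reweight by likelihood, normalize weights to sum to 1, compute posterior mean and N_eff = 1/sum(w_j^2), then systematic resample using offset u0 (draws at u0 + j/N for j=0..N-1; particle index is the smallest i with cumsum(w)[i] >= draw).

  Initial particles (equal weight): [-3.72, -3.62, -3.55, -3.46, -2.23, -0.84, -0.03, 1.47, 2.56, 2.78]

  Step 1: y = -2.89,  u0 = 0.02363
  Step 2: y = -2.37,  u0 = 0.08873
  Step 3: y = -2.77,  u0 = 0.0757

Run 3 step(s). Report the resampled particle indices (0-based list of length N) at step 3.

resampled_idx = [0, 1, 2, 3, 4, 5, 6, 7, 8, 9]

step 1: w=[0.0576, 0.1296, 0.2151, 0.3826, 0.2151, 0.0000, 0.0000, 0.0000, 0.0000, 0.0000]  mean=-3.2505  Neff=3.8605  idx=[0, 1, 2, 2, 3, 3, 3, 3, 4, 4]
step 2: w=[0.0000, 0.0002, 0.0004, 0.0004, 0.0011, 0.0011, 0.0011, 0.0011, 0.4972, 0.4972]  mean=-2.2369  Neff=2.0223  idx=[8, 8, 8, 8, 8, 9, 9, 9, 9, 9]
step 3: w=[0.1000, 0.1000, 0.1000, 0.1000, 0.1000, 0.1000, 0.1000, 0.1000, 0.1000, 0.1000]  mean=-2.2300  Neff=10.0000  idx=[0, 1, 2, 3, 4, 5, 6, 7, 8, 9]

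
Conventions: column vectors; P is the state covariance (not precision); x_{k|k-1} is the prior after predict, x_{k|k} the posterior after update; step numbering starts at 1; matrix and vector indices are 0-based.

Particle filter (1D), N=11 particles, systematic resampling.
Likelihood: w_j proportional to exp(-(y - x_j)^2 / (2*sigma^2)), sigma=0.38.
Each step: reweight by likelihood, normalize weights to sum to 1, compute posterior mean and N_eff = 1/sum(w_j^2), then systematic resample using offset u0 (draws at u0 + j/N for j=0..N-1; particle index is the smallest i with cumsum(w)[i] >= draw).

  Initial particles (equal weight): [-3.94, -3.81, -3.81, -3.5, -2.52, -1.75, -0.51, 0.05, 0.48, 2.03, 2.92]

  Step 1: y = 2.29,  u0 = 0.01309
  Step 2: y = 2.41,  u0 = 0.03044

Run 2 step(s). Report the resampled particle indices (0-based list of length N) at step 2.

step 1: w=[0.0000, 0.0000, 0.0000, 0.0000, 0.0000, 0.0000, 0.0000, 0.0000, 0.0000, 0.7577, 0.2423]  mean=2.2456  Neff=1.5802  idx=[9, 9, 9, 9, 9, 9, 9, 9, 9, 10, 10]
step 2: w=[0.0967, 0.0967, 0.0967, 0.0967, 0.0967, 0.0967, 0.0967, 0.0967, 0.0967, 0.0648, 0.0648]  mean=2.1453  Neff=10.8018  idx=[0, 1, 2, 3, 4, 5, 5, 6, 7, 8, 10]

resampled_idx = [0, 1, 2, 3, 4, 5, 5, 6, 7, 8, 10]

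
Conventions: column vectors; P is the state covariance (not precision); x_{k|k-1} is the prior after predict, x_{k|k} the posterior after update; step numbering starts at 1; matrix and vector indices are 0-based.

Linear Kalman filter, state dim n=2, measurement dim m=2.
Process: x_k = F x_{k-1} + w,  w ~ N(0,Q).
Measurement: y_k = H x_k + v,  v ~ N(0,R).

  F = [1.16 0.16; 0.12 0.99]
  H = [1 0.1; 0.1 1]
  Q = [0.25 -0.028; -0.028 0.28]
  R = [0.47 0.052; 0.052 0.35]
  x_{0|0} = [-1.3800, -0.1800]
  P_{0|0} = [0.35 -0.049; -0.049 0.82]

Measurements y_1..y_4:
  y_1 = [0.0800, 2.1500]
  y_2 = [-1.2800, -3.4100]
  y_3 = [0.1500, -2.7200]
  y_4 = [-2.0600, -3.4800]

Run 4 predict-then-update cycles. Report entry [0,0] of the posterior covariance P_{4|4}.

P_post[0,0] = 0.2654

step 1: x^-=[-1.6296, -0.3438]  P^-=[0.7238 0.0934; 0.0934 1.0771]  S=[1.2232 0.3264; 0.3264 1.4530]  K=[0.6052 -0.0219; -0.0374 0.7561]  nu=[1.7440, 2.6568]  x^+=[-0.6323, 1.5998]  P^+=[0.2837 -0.0046; -0.0046 0.2631]
step 2: x^-=[-0.4775, 1.5080]  P^-=[0.6369 0.0479; 0.0479 0.5409]  S=[1.1218 0.2181; 0.2181 0.9069]  K=[0.5749 -0.0153; -0.0274 0.6083]  nu=[-0.9533, -4.8702]  x^+=[-0.9512, -1.4287]  P^+=[0.2697 -0.0024; -0.0024 0.2117]
step 3: x^-=[-1.3319, -1.5285]  P^-=[0.6174 0.0403; 0.0403 0.4908]  S=[1.1003 0.2035; 0.2035 0.8551]  K=[0.5677 -0.0158; -0.0270 0.5852]  nu=[1.6348, -1.0583]  x^+=[-0.3872, -2.1920]  P^+=[0.2662 -0.0026; -0.0026 0.2037]
step 4: x^-=[-0.7999, -2.2165]  P^-=[0.6125 0.0382; 0.0382 0.4828]  S=[1.0950 0.2002; 0.2002 0.8466]  K=[0.5658 -0.0163; -0.0272 0.5813]  nu=[-1.0385, -1.1835]  x^+=[-1.3682, -2.8762]  P^+=[0.2654 -0.0028; -0.0028 0.2023]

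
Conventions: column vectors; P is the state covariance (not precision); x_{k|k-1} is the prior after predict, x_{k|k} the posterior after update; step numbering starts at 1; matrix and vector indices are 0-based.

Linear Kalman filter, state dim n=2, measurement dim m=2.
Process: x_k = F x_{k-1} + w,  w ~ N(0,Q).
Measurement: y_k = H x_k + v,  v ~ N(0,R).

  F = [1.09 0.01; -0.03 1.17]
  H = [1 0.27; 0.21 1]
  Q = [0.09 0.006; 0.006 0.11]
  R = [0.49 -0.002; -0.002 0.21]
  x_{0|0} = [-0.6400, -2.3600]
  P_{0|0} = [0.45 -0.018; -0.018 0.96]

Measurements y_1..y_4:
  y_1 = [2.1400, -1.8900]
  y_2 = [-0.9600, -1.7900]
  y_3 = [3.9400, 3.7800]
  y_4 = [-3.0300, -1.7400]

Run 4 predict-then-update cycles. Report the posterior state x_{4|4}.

x_post = [0.0020, -0.5428]

step 1: x^-=[-0.7212, -2.7420]  P^-=[0.6243 -0.0204; -0.0204 1.4258]  S=[1.2073 0.4925; 0.4925 1.6548]  K=[0.5524 -0.0975; -0.0552 0.8755]  nu=[3.6015, 1.0035]  x^+=[1.1703, -2.0623]  P^+=[0.2933 -0.0832; -0.0832 0.2014]
step 2: x^-=[1.2551, -2.4480]  P^-=[0.4367 -0.1073; -0.1073 0.3918]  S=[0.8973 0.0821; 0.0821 0.5760]  K=[0.4629 -0.0930; -0.0611 0.6498]  nu=[-1.5541, 0.3944]  x^+=[0.4990, -2.0966]  P^+=[0.2465 -0.0722; -0.0722 0.1518]
step 3: x^-=[0.5229, -2.4680]  P^-=[0.3813 -0.0924; -0.0924 0.3230]  S=[0.8450 0.0677; 0.0677 0.5110]  K=[0.4282 -0.0808; -0.0543 0.6013]  nu=[4.0835, 6.1382]  x^+=[1.7757, 1.0014]  P^+=[0.2277 -0.0656; -0.0656 0.1402]
step 4: x^-=[1.9455, 1.1184]  P^-=[0.3591 -0.0835; -0.0835 0.3067]  S=[0.8264 0.0680; 0.0680 0.4975]  K=[0.4133 -0.0727; -0.0492 0.5880]  nu=[-5.2774, -3.2669]  x^+=[0.0020, -0.5428]  P^+=[0.2194 -0.0622; -0.0622 0.1366]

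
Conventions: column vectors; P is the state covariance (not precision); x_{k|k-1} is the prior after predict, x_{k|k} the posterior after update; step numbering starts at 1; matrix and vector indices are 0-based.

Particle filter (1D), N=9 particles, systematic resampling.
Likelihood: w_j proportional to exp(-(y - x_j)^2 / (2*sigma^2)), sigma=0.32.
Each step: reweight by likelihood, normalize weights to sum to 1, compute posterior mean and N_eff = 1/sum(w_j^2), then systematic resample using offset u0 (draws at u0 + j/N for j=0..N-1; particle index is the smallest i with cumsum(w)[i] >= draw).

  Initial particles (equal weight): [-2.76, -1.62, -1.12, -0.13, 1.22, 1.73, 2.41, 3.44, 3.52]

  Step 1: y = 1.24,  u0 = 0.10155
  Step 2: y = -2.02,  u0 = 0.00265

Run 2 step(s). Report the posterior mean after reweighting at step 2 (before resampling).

post_mean = 1.2200

step 1: w=[0.0000, 0.0000, 0.0000, 0.0001, 0.7624, 0.2365, 0.0010, 0.0000, 0.0000]  mean=1.3417  Neff=1.5692  idx=[4, 4, 4, 4, 4, 4, 5, 5, 5]
step 2: w=[0.1667, 0.1667, 0.1667, 0.1667, 0.1667, 0.1667, 0.0000, 0.0000, 0.0000]  mean=1.2200  Neff=6.0000  idx=[0, 0, 1, 2, 2, 3, 4, 4, 5]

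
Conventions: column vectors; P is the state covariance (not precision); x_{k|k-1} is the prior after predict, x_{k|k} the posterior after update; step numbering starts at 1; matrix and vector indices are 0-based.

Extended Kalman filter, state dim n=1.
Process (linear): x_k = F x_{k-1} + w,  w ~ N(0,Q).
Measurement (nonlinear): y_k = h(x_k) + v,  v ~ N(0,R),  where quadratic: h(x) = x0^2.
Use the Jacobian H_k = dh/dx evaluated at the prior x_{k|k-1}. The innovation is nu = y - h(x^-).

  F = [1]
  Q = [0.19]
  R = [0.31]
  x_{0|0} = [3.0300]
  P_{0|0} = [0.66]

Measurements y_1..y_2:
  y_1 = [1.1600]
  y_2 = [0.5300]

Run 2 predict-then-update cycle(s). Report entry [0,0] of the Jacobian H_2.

step 1: x^-=[3.0300]  P^-=[0.8500]  H_jac=[6.0600]  S=[31.5251]  K=[0.1634]  nu=[-8.0209]  x^+=[1.7194]  P^+=[0.0084]
step 2: x^-=[1.7194]  P^-=[0.1984]  H_jac=[3.4389]  S=[2.6558]  K=[0.2568]  nu=[-2.4265]  x^+=[1.0962]  P^+=[0.0232]

H_jac[0,0] = 3.4389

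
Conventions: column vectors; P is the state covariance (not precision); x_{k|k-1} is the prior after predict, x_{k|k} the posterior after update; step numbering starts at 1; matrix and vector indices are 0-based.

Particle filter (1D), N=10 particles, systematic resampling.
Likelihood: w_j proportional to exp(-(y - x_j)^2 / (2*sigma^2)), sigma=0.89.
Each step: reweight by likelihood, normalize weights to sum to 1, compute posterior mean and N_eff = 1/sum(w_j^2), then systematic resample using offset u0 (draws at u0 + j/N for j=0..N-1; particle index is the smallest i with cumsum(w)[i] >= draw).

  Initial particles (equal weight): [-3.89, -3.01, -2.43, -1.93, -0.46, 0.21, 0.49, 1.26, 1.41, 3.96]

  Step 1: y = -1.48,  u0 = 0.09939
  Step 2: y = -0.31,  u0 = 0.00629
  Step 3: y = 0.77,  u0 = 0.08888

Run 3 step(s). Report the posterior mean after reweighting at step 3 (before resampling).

step 1: w=[0.0103, 0.0919, 0.2278, 0.3544, 0.2088, 0.0664, 0.0348, 0.0035, 0.0021, 0.0000]  mean=-1.6120  Neff=4.2498  idx=[1, 2, 2, 3, 3, 3, 4, 4, 5, 8]
step 2: w=[0.0027, 0.0160, 0.0160, 0.0520, 0.0520, 0.0520, 0.2687, 0.2687, 0.2298, 0.0421]  mean=-0.5265  Neff=4.8166  idx=[1, 4, 6, 6, 6, 7, 7, 7, 8, 8]
step 3: w=[0.0004, 0.0025, 0.0971, 0.0971, 0.0971, 0.0971, 0.0971, 0.0971, 0.2071, 0.2071]  mean=-0.1870  Neff=7.0218  idx=[2, 3, 4, 5, 7, 8, 8, 8, 9, 9]

post_mean = -0.1870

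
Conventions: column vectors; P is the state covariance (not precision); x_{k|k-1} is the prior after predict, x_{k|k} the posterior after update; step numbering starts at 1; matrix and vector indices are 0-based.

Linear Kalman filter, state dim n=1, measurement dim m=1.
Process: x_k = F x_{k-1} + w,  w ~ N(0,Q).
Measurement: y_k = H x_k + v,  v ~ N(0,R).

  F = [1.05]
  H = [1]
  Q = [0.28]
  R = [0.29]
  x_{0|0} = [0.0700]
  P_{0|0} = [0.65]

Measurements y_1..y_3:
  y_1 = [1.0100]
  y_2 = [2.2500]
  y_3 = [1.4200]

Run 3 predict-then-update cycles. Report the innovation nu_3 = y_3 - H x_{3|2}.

step 1: x^-=[0.0735]  P^-=[0.9966]  S=[1.2866]  K=[0.7746]  nu=[0.9365]  x^+=[0.7989]  P^+=[0.2246]
step 2: x^-=[0.8389]  P^-=[0.5277]  S=[0.8177]  K=[0.6453]  nu=[1.4111]  x^+=[1.7495]  P^+=[0.1871]
step 3: x^-=[1.8370]  P^-=[0.4863]  S=[0.7763]  K=[0.6264]  nu=[-0.4170]  x^+=[1.5758]  P^+=[0.1817]

innov = [-0.4170]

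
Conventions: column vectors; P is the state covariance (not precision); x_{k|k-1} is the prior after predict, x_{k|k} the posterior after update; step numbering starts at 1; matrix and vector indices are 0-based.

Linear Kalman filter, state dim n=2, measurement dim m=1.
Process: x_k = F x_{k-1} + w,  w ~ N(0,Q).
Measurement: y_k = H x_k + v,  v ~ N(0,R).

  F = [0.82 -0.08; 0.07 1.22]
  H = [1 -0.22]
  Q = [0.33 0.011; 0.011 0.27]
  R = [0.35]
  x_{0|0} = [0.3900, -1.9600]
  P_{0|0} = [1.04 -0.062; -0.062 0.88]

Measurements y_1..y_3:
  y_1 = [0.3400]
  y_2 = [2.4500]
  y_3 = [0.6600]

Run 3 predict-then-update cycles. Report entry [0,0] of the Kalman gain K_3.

step 1: x^-=[0.4766, -2.3639]  P^-=[1.0431 -0.0769; -0.0769 1.5743]  S=[1.5031]  K=[0.7052; -0.2816]  nu=[-0.6567]  x^+=[0.0135, -2.1790]  P^+=[0.2956 0.2216; 0.2216 1.4551]
step 2: x^-=[0.1854, -2.6574]  P^-=[0.5090 0.1064; 0.1064 2.4751]  S=[0.9320]  K=[0.5210; -0.4701]  nu=[1.6800]  x^+=[1.0607, -3.4472]  P^+=[0.2560 0.3347; 0.3347 2.2691]
step 3: x^-=[1.1456, -4.1314]  P^-=[0.4727 0.1371; 0.1371 3.7058]  S=[0.9418]  K=[0.4699; -0.7201]  nu=[-1.3945]  x^+=[0.4902, -3.1273]  P^+=[0.2648 0.4558; 0.4558 3.2175]

K[0,0] = 0.4699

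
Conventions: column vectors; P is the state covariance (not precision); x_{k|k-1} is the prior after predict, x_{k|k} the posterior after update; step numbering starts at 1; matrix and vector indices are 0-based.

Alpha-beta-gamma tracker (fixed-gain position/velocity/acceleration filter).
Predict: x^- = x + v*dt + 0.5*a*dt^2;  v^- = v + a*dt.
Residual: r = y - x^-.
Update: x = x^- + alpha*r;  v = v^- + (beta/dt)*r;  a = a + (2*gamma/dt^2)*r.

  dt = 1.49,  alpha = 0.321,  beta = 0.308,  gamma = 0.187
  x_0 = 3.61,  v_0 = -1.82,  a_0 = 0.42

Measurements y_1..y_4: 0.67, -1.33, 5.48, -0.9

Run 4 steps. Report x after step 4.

x_post = 1.7848

step 1: x_pred=1.3644  r=-0.6944  x^+=1.1415  v^+=-1.3377  a^+=0.3030
step 2: x_pred=-0.5154  r=-0.8146  x^+=-0.7769  v^+=-1.0546  a^+=0.1658
step 3: x_pred=-2.1643  r=7.6443  x^+=0.2896  v^+=0.7725  a^+=1.4535
step 4: x_pred=3.0541  r=-3.9541  x^+=1.7848  v^+=2.1209  a^+=0.7874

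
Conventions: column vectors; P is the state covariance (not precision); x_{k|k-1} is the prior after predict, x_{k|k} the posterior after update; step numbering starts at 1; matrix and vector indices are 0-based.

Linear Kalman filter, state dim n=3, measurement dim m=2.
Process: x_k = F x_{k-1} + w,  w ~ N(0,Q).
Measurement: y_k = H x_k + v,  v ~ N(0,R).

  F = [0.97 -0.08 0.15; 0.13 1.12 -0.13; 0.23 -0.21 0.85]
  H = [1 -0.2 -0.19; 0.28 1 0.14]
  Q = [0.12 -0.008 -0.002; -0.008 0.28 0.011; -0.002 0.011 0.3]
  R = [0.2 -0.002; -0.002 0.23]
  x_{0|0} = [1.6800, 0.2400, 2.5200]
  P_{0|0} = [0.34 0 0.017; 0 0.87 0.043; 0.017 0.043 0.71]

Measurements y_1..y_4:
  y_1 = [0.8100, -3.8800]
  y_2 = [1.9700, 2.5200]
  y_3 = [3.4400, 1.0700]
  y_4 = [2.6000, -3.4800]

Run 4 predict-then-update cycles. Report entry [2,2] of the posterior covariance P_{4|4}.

P_post[2,2] = 1.1838

step 1: x^-=[1.9884, 0.1596, 2.4780]  P^-=[0.4654 -0.0511 0.1893; -0.0511 1.3760 -0.2184; 0.1893 -0.2184 0.8606]  S=[0.6834 -0.1539; -0.1539 1.5844]  K=[0.6731 0.1321; -0.2325 0.8175; 0.0974 -0.0189]  nu=[-0.6757, -4.9433]  x^+=[0.8805, -3.7245, 2.5056]  P^+=[0.1555 -0.0353 0.1485; -0.0353 0.2216 -0.1655; 0.1485 -0.1655 0.8530]
step 2: x^-=[1.5278, -4.3827, 3.1144]  P^-=[0.3396 -0.1082 0.2970; -0.1082 0.6079 -0.2890; 0.2970 -0.2890 1.0549]  S=[0.5104 -0.0699; -0.0699 0.7669]  K=[0.6098 0.0927; -0.2498 0.6776; 0.2958 -0.0488]  nu=[0.1573, 6.0389]  x^+=[2.1836, -0.3303, 2.8660]  P^+=[0.1511 -0.0514 0.2083; -0.0514 0.2003 -0.2110; 0.2083 -0.2110 1.0063]
step 3: x^-=[2.5744, -0.4587, 3.0077]  P^-=[0.3597 -0.1416 0.3747; -0.1416 0.5902 -0.3445; 0.3747 -0.3445 1.2056]  S=[0.5149 -0.0775; -0.0775 0.7257]  K=[0.6278 0.0829; -0.2775 0.6626; 0.4084 -0.0539]  nu=[1.3453, 0.3867]  x^+=[3.4511, -0.5757, 3.5363]  P^+=[0.1598 -0.0614 0.2459; -0.0614 0.2035 -0.2381; 0.2459 -0.2381 1.1142]
step 4: x^-=[3.9241, -0.6559, 3.9205]  P^-=[0.3836 -0.1625 0.4277; -0.1625 0.5999 -0.3826; 0.4277 -0.3826 1.3095]  S=[0.5282 -0.0823; -0.0823 0.7210]  K=[0.6463 0.0804; -0.2942 0.6610; 0.4747 -0.0562]  nu=[-0.7103, -4.4718]  x^+=[3.1056, -3.4029, 3.8345]  P^+=[0.1668 -0.0672 0.2690; -0.0672 0.2071 -0.2549; 0.2690 -0.2549 1.1838]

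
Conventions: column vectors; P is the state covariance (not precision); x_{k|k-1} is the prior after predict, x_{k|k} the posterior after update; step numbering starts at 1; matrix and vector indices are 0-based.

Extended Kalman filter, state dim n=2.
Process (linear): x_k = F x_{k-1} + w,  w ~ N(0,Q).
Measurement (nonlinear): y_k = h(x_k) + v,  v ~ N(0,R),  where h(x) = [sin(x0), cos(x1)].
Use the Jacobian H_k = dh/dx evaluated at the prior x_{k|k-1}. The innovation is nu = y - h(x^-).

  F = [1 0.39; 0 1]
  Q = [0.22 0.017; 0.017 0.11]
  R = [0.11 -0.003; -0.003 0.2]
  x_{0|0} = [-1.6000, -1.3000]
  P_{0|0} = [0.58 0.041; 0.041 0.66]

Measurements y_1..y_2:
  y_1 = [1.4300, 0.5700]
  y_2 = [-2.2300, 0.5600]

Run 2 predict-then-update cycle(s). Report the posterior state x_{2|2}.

step 1: x^-=[-2.1070, -1.3000]  P^-=[0.9324 0.3154; 0.3154 0.7700]  H_jac=[-0.5109 0.0000; 0.0000 0.9636]  S=[0.3533 -0.1583; -0.1583 0.9149]  K=[-1.3000 0.1073; -0.1006 0.7935]  nu=[2.2897, 0.3025]  x^+=[-5.0511, -1.2903]  P^+=[0.2805 0.0263; 0.0263 0.1650]
step 2: x^-=[-5.5543, -1.2903]  P^-=[0.5462 0.1077; 0.1077 0.2750]  H_jac=[0.7459 0.0000; 0.0000 0.9609]  S=[0.4139 0.0742; 0.0742 0.4539]  K=[0.9719 0.0691; 0.0924 0.5671]  nu=[-2.8961, 0.2831]  x^+=[-8.3495, -1.3974]  P^+=[0.1431 0.0113; 0.0113 0.1177]

x_post = [-8.3495, -1.3974]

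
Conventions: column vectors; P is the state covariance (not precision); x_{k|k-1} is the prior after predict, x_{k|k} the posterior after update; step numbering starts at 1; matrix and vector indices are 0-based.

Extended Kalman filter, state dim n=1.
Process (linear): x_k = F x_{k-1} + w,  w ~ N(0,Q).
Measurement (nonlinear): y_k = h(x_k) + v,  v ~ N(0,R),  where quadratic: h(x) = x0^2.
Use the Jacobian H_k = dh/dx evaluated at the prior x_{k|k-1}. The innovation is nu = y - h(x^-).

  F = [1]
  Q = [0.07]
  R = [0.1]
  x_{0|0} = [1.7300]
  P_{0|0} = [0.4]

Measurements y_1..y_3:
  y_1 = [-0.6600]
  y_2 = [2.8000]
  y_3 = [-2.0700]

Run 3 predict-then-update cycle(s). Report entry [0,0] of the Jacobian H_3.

step 1: x^-=[1.7300]  P^-=[0.4700]  H_jac=[3.4600]  S=[5.7267]  K=[0.2840]  nu=[-3.6529]  x^+=[0.6927]  P^+=[0.0082]
step 2: x^-=[0.6927]  P^-=[0.0782]  H_jac=[1.3854]  S=[0.2501]  K=[0.4332]  nu=[2.3202]  x^+=[1.6978]  P^+=[0.0313]
step 3: x^-=[1.6978]  P^-=[0.1013]  H_jac=[3.3956]  S=[1.2677]  K=[0.2713]  nu=[-4.9526]  x^+=[0.3544]  P^+=[0.0080]

H_jac[0,0] = 3.3956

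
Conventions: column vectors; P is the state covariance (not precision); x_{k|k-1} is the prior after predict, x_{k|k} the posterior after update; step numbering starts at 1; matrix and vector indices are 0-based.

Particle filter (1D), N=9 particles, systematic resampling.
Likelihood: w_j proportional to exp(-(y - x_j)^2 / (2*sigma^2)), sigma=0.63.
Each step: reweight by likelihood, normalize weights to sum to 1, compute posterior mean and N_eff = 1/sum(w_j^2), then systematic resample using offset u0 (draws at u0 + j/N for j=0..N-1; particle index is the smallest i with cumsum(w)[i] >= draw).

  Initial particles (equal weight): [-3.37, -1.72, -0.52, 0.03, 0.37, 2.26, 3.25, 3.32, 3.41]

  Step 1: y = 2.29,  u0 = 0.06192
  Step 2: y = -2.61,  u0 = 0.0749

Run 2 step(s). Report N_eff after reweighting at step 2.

N_eff = 5.0000

step 1: w=[0.0000, 0.0000, 0.0000, 0.0009, 0.0054, 0.5574, 0.1748, 0.1466, 0.1149]  mean=2.7084  Neff=2.6598  idx=[5, 5, 5, 5, 5, 6, 6, 7, 8]
step 2: w=[0.2000, 0.2000, 0.2000, 0.2000, 0.2000, 0.0000, 0.0000, 0.0000, 0.0000]  mean=2.2600  Neff=5.0000  idx=[0, 0, 1, 2, 2, 3, 3, 4, 4]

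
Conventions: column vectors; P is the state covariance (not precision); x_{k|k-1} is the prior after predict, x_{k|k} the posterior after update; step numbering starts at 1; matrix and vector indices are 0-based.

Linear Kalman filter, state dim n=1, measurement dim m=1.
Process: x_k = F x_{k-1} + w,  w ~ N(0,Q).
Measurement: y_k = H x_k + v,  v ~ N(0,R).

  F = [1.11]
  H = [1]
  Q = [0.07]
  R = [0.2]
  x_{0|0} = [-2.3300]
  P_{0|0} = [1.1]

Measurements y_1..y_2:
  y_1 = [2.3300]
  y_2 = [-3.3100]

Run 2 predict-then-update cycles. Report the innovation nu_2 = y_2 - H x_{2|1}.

step 1: x^-=[-2.5863]  P^-=[1.4253]  S=[1.6253]  K=[0.8769]  nu=[4.9163]  x^+=[1.7250]  P^+=[0.1754]
step 2: x^-=[1.9148]  P^-=[0.2861]  S=[0.4861]  K=[0.5886]  nu=[-5.2248]  x^+=[-1.1603]  P^+=[0.1177]

innov = [-5.2248]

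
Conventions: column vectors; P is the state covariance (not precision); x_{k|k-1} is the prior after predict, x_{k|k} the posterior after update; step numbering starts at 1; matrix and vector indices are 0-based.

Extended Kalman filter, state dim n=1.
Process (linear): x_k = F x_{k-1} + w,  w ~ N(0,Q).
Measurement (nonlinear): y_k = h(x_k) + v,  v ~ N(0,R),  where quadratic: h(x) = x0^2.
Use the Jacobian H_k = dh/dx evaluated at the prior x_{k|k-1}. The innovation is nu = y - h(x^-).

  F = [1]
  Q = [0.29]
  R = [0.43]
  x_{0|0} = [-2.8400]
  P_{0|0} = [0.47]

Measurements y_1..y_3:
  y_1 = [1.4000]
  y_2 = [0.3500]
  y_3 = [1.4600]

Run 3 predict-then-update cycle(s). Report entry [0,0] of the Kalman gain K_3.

K[0,0] = -0.3698

step 1: x^-=[-2.8400]  P^-=[0.7600]  H_jac=[-5.6800]  S=[24.9494]  K=[-0.1730]  nu=[-6.6656]  x^+=[-1.6867]  P^+=[0.0131]
step 2: x^-=[-1.6867]  P^-=[0.3031]  H_jac=[-3.3734]  S=[3.8792]  K=[-0.2636]  nu=[-2.4950]  x^+=[-1.0291]  P^+=[0.0336]
step 3: x^-=[-1.0291]  P^-=[0.3236]  H_jac=[-2.0582]  S=[1.8008]  K=[-0.3698]  nu=[0.4010]  x^+=[-1.1774]  P^+=[0.0773]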